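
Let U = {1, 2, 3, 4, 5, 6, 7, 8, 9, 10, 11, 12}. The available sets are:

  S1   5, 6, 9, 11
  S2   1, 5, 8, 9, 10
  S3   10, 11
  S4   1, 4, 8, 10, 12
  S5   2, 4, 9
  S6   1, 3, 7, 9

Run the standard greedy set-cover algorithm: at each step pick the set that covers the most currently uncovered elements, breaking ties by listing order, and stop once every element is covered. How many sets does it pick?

5

Pick 1: S2 covers 5 new elements (1, 5, 8, 9, 10).
Pick 2: S1 covers 2 new elements (6, 11).
Pick 3: S4 covers 2 new elements (4, 12).
Pick 4: S6 covers 2 new elements (3, 7).
Pick 5: S5 covers 1 new elements (2).
Greedy uses 5 sets. (The true minimum is 4.)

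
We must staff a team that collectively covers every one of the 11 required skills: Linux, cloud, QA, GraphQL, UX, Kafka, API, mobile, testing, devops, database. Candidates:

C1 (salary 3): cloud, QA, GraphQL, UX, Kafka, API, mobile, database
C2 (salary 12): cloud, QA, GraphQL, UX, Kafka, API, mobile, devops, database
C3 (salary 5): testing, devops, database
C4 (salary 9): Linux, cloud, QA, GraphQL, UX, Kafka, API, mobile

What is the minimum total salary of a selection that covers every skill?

14

C3, C4 cover every skill at salary 5 + 9 = 14.
Any cover uses at least 2 candidates; among all covering selections none totals below 14.
Greedy by coverage-per-salary would pick C1, C3, C4 for 17 — worse than the optimum 14.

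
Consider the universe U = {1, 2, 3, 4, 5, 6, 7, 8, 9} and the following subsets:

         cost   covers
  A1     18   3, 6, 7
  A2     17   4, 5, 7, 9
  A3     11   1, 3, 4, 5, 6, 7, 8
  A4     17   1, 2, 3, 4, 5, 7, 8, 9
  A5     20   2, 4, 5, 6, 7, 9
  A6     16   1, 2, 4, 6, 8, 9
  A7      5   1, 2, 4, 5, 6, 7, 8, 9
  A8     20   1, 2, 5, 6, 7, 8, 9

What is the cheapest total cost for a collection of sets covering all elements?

16

A3, A7 cover every element at cost 11 + 5 = 16.
Any cover uses at least 2 sets; among all covering selections none totals below 16.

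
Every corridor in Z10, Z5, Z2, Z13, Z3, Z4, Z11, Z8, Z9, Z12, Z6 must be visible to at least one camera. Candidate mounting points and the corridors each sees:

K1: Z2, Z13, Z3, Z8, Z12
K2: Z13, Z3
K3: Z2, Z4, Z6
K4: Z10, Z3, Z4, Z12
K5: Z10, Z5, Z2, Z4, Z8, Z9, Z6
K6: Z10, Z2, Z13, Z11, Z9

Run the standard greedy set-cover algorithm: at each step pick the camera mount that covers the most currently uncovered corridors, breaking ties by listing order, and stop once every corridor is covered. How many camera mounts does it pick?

3

Pick 1: K5 covers 7 new corridors (Z10, Z5, Z2, Z4, Z8, Z9, Z6).
Pick 2: K1 covers 3 new corridors (Z13, Z3, Z12).
Pick 3: K6 covers 1 new corridors (Z11).
Greedy uses 3 camera mounts.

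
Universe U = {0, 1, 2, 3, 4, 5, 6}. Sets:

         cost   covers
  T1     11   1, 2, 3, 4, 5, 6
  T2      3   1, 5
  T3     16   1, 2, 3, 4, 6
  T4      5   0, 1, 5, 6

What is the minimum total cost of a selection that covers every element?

16

T1, T4 cover every element at cost 11 + 5 = 16.
Any cover uses at least 2 sets; among all covering selections none totals below 16.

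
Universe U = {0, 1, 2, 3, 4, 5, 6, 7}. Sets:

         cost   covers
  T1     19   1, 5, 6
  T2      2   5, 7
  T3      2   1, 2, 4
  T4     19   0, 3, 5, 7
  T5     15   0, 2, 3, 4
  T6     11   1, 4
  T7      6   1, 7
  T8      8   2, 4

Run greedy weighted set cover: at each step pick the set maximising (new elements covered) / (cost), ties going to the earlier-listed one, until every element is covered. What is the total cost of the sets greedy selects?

Pick 1: T3 adds 3 new (1, 2, 4) at cost 2 (ratio 3/2).
Pick 2: T2 adds 2 new (5, 7) at cost 2 (ratio 2/2).
Pick 3: T5 adds 2 new (0, 3) at cost 15 (ratio 2/15).
Pick 4: T1 adds 1 new (6) at cost 19 (ratio 1/19).
Greedy total cost: 2 + 2 + 15 + 19 = 38. (The true optimum is 36, so greedy overshoots here.)

38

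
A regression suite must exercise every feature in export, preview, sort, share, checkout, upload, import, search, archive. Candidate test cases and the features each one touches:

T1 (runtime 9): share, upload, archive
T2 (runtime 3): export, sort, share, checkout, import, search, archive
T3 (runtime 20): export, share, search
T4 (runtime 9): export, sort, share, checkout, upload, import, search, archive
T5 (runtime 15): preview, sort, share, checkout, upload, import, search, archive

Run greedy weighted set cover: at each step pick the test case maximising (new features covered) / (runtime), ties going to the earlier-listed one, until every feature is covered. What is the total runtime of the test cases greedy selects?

Pick 1: T2 adds 7 new (export, sort, share, checkout, import, search, archive) at runtime 3 (ratio 7/3).
Pick 2: T5 adds 2 new (preview, upload) at runtime 15 (ratio 2/15).
Greedy total runtime: 3 + 15 = 18.

18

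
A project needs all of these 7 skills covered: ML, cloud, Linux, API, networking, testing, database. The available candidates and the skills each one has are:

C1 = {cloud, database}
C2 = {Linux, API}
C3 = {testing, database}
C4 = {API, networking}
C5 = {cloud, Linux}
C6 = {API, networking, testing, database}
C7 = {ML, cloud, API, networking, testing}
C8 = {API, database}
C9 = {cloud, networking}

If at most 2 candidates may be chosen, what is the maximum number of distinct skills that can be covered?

6

Choosing C1, C7 covers {ML, cloud, API, networking, testing, database} — 6 skills.
No choice of 2 candidates does better; here Linux is left uncovered.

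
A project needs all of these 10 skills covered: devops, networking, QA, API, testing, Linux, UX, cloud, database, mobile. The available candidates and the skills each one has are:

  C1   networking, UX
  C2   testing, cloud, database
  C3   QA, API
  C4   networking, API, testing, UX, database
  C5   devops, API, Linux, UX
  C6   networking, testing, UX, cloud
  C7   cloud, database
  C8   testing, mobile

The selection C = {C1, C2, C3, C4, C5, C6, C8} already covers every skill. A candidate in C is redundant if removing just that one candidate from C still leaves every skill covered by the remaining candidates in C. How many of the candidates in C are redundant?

4

Drop C1: the rest still cover every skill — redundant.
Drop C2: the rest still cover every skill — redundant.
Drop C3: QA uncovered — not redundant.
Drop C4: the rest still cover every skill — redundant.
Drop C5: devops, Linux uncovered — not redundant.
Drop C6: the rest still cover every skill — redundant.
Drop C8: mobile uncovered — not redundant.
4 redundant: C1, C2, C4, C6.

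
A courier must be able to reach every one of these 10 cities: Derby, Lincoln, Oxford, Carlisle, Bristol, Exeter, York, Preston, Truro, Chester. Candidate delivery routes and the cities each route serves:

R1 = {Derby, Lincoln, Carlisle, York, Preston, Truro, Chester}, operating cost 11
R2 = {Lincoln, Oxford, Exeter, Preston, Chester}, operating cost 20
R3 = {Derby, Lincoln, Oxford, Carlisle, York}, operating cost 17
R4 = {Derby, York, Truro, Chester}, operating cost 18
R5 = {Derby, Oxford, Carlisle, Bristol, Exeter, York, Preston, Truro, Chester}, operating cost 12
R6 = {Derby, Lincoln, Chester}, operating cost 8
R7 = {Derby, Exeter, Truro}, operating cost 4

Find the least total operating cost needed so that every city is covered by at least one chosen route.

R5, R6 cover every city at operating cost 12 + 8 = 20.
Any cover uses at least 2 routes; among all covering selections none totals below 20.

20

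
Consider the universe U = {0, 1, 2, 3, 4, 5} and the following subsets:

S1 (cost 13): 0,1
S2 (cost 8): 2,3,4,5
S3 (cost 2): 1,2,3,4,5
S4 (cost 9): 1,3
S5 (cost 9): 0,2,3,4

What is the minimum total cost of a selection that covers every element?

S3, S5 cover every element at cost 2 + 9 = 11.
Any cover uses at least 2 sets; among all covering selections none totals below 11.

11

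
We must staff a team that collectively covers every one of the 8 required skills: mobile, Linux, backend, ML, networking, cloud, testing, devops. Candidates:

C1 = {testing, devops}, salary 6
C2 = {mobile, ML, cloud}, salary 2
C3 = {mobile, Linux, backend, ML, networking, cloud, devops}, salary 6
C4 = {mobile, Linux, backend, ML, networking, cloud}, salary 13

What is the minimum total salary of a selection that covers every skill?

C1, C3 cover every skill at salary 6 + 6 = 12.
Any cover uses at least 2 candidates; among all covering selections none totals below 12.

12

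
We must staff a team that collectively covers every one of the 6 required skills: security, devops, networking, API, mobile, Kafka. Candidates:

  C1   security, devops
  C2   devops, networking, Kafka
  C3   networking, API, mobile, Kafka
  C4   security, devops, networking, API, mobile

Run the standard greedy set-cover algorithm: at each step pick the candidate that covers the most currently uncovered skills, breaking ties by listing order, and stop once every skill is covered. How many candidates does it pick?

Pick 1: C4 covers 5 new skills (security, devops, networking, API, mobile).
Pick 2: C2 covers 1 new skills (Kafka).
Greedy uses 2 candidates.

2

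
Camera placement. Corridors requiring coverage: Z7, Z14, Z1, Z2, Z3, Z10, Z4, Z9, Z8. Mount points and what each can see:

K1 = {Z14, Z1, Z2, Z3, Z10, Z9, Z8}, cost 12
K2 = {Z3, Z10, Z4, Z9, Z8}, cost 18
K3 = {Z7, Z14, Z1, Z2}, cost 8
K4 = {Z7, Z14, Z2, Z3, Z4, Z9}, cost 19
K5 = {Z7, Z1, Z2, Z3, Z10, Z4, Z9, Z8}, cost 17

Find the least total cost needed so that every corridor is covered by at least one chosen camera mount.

K3, K5 cover every corridor at cost 8 + 17 = 25.
Any cover uses at least 2 camera mounts; among all covering selections none totals below 25.

25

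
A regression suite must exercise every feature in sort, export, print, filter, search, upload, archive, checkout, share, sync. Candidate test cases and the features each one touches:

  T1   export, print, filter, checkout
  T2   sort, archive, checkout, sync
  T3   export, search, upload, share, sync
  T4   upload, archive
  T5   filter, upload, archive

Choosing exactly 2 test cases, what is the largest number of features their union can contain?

Choosing T1, T3 covers {export, print, filter, search, upload, checkout, share, sync} — 8 features.
No choice of 2 test cases does better; here sort, archive are left uncovered.

8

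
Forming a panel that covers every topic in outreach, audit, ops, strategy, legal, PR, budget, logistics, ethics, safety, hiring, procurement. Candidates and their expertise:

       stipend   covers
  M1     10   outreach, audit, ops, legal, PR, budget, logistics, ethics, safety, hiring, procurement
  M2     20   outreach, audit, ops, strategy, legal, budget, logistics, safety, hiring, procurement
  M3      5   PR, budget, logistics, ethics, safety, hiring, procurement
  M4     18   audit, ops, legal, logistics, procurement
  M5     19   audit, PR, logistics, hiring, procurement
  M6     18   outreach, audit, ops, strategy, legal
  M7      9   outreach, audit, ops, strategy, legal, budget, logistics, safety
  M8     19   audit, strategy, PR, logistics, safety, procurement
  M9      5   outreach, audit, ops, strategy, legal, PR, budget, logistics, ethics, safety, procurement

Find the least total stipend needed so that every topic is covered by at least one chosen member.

M3, M9 cover every topic at stipend 5 + 5 = 10.
Any cover uses at least 2 members; among all covering selections none totals below 10.

10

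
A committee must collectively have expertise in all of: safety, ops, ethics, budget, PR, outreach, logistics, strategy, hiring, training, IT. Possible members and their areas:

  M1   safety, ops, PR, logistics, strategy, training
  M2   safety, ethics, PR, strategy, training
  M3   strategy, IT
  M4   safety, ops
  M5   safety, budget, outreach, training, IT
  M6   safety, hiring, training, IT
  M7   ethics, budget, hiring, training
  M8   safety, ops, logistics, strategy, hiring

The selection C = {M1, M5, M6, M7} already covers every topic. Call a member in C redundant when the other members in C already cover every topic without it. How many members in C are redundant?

Drop M1: ops, PR, logistics, strategy uncovered — not redundant.
Drop M5: outreach uncovered — not redundant.
Drop M6: the rest still cover every topic — redundant.
Drop M7: ethics uncovered — not redundant.
1 redundant: M6.

1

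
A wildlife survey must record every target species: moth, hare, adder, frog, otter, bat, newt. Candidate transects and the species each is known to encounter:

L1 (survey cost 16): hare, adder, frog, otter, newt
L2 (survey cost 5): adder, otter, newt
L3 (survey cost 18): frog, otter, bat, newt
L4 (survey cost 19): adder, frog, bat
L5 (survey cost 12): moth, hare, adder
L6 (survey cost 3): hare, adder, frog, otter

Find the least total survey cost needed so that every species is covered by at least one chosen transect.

30

L3, L5 cover every species at survey cost 18 + 12 = 30.
Any cover uses at least 2 transects; among all covering selections none totals below 30.
Greedy by coverage-per-survey cost would pick L6, L2, L5, L3 for 38 — worse than the optimum 30.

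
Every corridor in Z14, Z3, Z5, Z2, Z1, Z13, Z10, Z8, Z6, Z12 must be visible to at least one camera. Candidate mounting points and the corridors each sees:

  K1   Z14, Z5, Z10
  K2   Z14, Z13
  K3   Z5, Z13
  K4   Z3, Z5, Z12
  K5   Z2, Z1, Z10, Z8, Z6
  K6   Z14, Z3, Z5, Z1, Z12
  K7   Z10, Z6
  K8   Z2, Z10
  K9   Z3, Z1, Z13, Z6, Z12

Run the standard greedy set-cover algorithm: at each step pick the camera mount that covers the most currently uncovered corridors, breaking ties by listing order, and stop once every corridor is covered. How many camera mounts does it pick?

Pick 1: K5 covers 5 new corridors (Z2, Z1, Z10, Z8, Z6).
Pick 2: K6 covers 4 new corridors (Z14, Z3, Z5, Z12).
Pick 3: K2 covers 1 new corridors (Z13).
Greedy uses 3 camera mounts.

3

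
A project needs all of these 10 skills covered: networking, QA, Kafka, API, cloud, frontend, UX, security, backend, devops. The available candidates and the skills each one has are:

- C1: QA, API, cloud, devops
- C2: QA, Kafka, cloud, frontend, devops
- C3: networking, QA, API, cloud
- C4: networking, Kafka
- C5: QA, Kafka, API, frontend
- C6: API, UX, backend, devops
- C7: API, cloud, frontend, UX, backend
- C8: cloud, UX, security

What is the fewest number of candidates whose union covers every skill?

C1, C4, C7, C8 together cover {networking, QA, Kafka, API, cloud, frontend, UX, security, backend, devops} — every skill.
No 3 of the 8 candidates cover everything (all 56 triples fall short), so 4 is minimum.

4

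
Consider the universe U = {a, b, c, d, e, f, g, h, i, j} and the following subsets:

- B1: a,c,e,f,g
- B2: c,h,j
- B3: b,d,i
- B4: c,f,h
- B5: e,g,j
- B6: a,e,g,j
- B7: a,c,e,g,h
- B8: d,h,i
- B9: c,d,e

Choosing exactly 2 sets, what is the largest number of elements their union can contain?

8

Choosing B1, B3 covers {a, b, c, d, e, f, g, i} — 8 elements.
No choice of 2 sets does better; here h, j are left uncovered.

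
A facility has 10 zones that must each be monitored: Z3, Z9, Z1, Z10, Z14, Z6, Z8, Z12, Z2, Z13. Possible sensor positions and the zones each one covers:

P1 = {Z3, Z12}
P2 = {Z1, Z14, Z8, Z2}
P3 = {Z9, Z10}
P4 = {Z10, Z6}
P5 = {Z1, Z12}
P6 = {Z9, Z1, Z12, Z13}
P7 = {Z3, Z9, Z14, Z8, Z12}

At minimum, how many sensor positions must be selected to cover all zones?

4

P1, P2, P4, P6 together cover {Z3, Z9, Z1, Z10, Z14, Z6, Z8, Z12, Z2, Z13} — every zone.
No 3 of the 7 sensor positions cover everything (all 35 triples fall short), so 4 is minimum.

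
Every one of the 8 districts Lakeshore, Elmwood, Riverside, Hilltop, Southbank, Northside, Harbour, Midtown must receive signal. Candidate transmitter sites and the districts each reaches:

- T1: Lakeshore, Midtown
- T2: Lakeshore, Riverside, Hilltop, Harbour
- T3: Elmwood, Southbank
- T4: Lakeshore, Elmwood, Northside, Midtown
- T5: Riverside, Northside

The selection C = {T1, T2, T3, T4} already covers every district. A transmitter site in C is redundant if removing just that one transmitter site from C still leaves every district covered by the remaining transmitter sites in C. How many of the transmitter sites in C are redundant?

1

Drop T1: the rest still cover every district — redundant.
Drop T2: Riverside, Hilltop, Harbour uncovered — not redundant.
Drop T3: Southbank uncovered — not redundant.
Drop T4: Northside uncovered — not redundant.
1 redundant: T1.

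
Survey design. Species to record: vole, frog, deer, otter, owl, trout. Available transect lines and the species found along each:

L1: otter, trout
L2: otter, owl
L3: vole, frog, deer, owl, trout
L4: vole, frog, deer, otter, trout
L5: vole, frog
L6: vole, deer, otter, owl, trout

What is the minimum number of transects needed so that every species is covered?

L1, L3 together cover {vole, frog, deer, otter, owl, trout} — every species.
No single transect contains all 6 species, so 2 is optimal.

2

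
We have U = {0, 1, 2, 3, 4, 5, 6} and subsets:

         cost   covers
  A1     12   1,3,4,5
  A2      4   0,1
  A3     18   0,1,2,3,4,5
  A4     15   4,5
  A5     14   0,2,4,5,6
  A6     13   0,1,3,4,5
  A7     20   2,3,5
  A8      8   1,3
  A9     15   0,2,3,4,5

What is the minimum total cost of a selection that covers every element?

22

A5, A8 cover every element at cost 14 + 8 = 22.
Any cover uses at least 2 sets; among all covering selections none totals below 22.
Greedy by coverage-per-cost would pick A2, A5, A8 for 26 — worse than the optimum 22.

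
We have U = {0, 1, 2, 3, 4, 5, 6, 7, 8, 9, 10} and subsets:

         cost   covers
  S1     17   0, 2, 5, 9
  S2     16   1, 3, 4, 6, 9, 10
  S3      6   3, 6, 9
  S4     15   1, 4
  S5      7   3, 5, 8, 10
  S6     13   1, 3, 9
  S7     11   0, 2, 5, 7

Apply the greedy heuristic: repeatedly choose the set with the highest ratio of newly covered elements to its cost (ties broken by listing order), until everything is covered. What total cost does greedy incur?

39

Pick 1: S5 adds 4 new (3, 5, 8, 10) at cost 7 (ratio 4/7).
Pick 2: S3 adds 2 new (6, 9) at cost 6 (ratio 2/6).
Pick 3: S7 adds 3 new (0, 2, 7) at cost 11 (ratio 3/11).
Pick 4: S4 adds 2 new (1, 4) at cost 15 (ratio 2/15).
Greedy total cost: 7 + 6 + 11 + 15 = 39. (The true optimum is 34, so greedy overshoots here.)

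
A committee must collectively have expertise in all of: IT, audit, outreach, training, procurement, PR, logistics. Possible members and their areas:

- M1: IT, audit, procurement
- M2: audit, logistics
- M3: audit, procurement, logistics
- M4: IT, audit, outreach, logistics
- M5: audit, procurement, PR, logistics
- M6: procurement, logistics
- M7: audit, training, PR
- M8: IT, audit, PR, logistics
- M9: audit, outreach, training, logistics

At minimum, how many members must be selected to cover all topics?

M1, M4, M7 together cover {IT, audit, outreach, training, procurement, PR, logistics} — every topic.
No 2 of the 9 members cover everything (all 36 pairs fall short), so 3 is minimum.

3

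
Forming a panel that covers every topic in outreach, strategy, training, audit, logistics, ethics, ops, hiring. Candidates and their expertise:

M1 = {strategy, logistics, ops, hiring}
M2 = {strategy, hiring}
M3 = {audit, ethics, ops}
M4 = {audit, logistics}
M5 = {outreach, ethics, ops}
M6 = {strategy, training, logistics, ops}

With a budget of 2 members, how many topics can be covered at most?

6

Choosing M1, M3 covers {strategy, audit, logistics, ethics, ops, hiring} — 6 topics.
No choice of 2 members does better; here outreach, training are left uncovered.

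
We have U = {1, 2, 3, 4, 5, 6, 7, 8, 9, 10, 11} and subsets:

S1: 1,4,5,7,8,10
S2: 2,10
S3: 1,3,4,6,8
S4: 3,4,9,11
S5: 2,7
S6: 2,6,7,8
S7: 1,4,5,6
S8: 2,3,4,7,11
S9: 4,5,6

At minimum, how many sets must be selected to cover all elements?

S1, S4, S6 together cover {1, 2, 3, 4, 5, 6, 7, 8, 9, 10, 11} — every element.
No 2 of the 9 sets cover everything (all 36 pairs fall short), so 3 is minimum.

3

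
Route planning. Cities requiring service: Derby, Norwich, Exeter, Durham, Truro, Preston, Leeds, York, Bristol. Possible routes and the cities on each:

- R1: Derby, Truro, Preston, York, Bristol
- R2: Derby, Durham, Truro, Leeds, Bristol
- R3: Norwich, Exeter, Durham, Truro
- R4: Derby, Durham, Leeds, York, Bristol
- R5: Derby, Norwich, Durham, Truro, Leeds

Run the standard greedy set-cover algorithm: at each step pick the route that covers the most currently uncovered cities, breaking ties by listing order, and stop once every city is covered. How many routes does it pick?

Pick 1: R1 covers 5 new cities (Derby, Truro, Preston, York, Bristol).
Pick 2: R3 covers 3 new cities (Norwich, Exeter, Durham).
Pick 3: R2 covers 1 new cities (Leeds).
Greedy uses 3 routes.

3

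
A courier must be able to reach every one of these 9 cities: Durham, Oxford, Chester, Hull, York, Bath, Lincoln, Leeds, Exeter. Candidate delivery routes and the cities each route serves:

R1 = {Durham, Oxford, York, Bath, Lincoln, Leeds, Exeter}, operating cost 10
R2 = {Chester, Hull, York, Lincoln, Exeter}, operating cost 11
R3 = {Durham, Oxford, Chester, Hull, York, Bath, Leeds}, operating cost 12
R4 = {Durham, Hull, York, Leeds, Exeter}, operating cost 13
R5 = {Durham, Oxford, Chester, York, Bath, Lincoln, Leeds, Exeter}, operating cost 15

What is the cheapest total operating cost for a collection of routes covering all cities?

21

R1, R2 cover every city at operating cost 10 + 11 = 21.
Any cover uses at least 2 routes; among all covering selections none totals below 21.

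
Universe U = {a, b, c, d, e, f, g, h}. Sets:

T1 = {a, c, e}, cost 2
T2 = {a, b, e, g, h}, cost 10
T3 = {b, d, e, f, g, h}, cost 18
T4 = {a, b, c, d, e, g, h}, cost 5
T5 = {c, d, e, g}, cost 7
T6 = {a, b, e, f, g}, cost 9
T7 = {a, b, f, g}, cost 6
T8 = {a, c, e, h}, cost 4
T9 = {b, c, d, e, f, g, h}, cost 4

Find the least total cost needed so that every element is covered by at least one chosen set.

T1, T9 cover every element at cost 2 + 4 = 6.
Any cover uses at least 2 sets; among all covering selections none totals below 6.

6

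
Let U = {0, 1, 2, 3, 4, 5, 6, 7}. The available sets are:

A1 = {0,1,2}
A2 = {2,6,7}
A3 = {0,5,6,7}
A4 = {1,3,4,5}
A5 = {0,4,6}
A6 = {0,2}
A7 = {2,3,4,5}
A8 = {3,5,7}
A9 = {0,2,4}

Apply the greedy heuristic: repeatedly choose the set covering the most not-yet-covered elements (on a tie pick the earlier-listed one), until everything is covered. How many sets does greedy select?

3

Pick 1: A3 covers 4 new elements (0, 5, 6, 7).
Pick 2: A4 covers 3 new elements (1, 3, 4).
Pick 3: A1 covers 1 new elements (2).
Greedy uses 3 sets.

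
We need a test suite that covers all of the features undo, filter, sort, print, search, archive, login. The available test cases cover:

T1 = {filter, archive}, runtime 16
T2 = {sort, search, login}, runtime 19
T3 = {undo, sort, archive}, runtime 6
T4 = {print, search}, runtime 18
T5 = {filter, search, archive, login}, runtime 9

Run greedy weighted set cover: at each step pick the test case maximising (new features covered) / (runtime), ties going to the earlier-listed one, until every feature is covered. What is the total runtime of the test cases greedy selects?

Pick 1: T3 adds 3 new (undo, sort, archive) at runtime 6 (ratio 3/6).
Pick 2: T5 adds 3 new (filter, search, login) at runtime 9 (ratio 3/9).
Pick 3: T4 adds 1 new (print) at runtime 18 (ratio 1/18).
Greedy total runtime: 6 + 9 + 18 = 33.

33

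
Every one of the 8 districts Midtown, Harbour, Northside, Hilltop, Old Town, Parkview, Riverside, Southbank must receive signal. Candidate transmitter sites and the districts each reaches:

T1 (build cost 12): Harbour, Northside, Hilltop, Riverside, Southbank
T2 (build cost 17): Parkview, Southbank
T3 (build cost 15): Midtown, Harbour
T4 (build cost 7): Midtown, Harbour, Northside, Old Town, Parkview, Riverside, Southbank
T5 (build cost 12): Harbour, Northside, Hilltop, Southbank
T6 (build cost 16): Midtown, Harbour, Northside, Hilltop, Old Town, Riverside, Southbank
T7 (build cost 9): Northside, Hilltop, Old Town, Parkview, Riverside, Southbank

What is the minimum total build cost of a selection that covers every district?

16

T4, T7 cover every district at build cost 7 + 9 = 16.
Any cover uses at least 2 transmitter sites; among all covering selections none totals below 16.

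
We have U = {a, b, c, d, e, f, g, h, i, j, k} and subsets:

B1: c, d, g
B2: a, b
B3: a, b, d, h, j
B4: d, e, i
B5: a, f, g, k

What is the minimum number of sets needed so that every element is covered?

B1, B3, B4, B5 together cover {a, b, c, d, e, f, g, h, i, j, k} — every element.
No 3 of the 5 sets cover everything (all 10 triples fall short), so 4 is minimum.

4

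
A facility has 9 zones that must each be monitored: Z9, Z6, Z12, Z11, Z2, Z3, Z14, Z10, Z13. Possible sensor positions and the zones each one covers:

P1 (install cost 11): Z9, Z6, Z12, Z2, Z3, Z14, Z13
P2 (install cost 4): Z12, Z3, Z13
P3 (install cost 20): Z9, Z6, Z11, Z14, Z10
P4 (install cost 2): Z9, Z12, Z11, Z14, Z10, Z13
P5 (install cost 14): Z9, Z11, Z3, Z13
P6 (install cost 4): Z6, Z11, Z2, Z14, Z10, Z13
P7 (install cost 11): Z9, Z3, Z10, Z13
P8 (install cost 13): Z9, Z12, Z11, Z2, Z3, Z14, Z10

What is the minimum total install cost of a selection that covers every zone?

10

P2, P4, P6 cover every zone at install cost 4 + 2 + 4 = 10.
Any cover uses at least 2 sensor positions; among all covering selections none totals below 10.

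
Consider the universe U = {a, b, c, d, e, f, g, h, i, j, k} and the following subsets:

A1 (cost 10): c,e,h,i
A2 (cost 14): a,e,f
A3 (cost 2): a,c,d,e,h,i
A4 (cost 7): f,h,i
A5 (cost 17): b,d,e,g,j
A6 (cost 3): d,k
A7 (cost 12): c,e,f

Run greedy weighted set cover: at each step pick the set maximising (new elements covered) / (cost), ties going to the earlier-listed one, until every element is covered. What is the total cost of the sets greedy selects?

29

Pick 1: A3 adds 6 new (a, c, d, e, h, i) at cost 2 (ratio 6/2).
Pick 2: A6 adds 1 new (k) at cost 3 (ratio 1/3).
Pick 3: A5 adds 3 new (b, g, j) at cost 17 (ratio 3/17).
Pick 4: A4 adds 1 new (f) at cost 7 (ratio 1/7).
Greedy total cost: 2 + 3 + 17 + 7 = 29.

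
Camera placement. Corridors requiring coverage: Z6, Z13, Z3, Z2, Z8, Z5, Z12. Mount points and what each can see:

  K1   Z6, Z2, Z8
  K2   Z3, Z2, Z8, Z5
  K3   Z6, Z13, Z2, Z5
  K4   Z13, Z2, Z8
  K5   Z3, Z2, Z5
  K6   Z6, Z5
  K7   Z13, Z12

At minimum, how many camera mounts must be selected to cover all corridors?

K1, K2, K7 together cover {Z6, Z13, Z3, Z2, Z8, Z5, Z12} — every corridor.
No 2 of the 7 camera mounts cover everything (all 21 pairs fall short), so 3 is minimum.

3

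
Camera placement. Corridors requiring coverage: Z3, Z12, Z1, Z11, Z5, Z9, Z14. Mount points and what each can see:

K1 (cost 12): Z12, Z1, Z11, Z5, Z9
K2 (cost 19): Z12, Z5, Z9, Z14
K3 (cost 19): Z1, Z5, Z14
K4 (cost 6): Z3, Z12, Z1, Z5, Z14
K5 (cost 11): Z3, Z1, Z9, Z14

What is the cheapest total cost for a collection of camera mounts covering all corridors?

18

K1, K4 cover every corridor at cost 12 + 6 = 18.
Any cover uses at least 2 camera mounts; among all covering selections none totals below 18.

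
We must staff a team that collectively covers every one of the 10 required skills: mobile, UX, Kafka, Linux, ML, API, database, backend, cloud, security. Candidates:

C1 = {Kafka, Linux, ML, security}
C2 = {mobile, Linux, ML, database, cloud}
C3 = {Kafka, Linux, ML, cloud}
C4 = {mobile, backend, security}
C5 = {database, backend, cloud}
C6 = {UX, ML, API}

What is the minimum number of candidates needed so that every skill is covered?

4

C1, C2, C4, C6 together cover {mobile, UX, Kafka, Linux, ML, API, database, backend, cloud, security} — every skill.
No 3 of the 6 candidates cover everything (all 20 triples fall short), so 4 is minimum.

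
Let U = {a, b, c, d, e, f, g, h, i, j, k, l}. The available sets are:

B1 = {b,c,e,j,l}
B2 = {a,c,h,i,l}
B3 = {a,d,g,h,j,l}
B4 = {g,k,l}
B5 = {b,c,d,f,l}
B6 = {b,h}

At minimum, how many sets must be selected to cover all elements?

4

B1, B2, B4, B5 together cover {a, b, c, d, e, f, g, h, i, j, k, l} — every element.
No 3 of the 6 sets cover everything (all 20 triples fall short), so 4 is minimum.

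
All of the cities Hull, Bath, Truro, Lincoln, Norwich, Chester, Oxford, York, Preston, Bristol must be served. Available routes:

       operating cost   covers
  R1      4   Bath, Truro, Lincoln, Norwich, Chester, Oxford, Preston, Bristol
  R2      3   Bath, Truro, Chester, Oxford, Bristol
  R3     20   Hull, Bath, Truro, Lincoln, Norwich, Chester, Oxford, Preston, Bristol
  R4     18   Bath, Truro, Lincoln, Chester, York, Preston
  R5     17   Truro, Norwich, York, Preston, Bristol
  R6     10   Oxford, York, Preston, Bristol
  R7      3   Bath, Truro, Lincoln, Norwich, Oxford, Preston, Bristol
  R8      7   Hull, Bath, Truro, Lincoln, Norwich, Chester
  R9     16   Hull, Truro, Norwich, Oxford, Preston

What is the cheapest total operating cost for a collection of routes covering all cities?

17

R6, R8 cover every city at operating cost 10 + 7 = 17.
Any cover uses at least 2 routes; among all covering selections none totals below 17.
Greedy by coverage-per-operating cost would pick R7, R2, R8, R6 for 23 — worse than the optimum 17.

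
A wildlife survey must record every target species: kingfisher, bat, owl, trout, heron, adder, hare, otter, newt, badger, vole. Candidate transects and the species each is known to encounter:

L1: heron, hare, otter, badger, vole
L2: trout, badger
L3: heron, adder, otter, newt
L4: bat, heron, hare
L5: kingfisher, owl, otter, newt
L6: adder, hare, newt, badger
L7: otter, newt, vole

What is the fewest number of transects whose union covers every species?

5

L1, L2, L3, L4, L5 together cover {kingfisher, bat, owl, trout, heron, adder, hare, otter, newt, badger, vole} — every species.
No 4 of the 7 transects cover everything (all 35 size-4 selections fall short), so 5 is minimum.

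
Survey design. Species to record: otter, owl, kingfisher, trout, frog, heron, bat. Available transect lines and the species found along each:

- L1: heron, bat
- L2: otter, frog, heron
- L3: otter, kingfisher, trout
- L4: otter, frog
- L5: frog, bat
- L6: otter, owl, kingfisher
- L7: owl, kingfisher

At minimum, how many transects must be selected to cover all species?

L1, L2, L3, L6 together cover {otter, owl, kingfisher, trout, frog, heron, bat} — every species.
No 3 of the 7 transects cover everything (all 35 triples fall short), so 4 is minimum.

4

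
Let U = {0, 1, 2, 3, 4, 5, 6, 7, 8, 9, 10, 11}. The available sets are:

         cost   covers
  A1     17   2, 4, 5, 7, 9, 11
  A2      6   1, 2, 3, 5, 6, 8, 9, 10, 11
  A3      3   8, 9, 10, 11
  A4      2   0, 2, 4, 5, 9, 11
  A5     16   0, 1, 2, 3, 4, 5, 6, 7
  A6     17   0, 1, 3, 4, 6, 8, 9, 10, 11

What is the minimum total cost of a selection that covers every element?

A3, A5 cover every element at cost 3 + 16 = 19.
Any cover uses at least 2 sets; among all covering selections none totals below 19.
Greedy by coverage-per-cost would pick A4, A2, A5 for 24 — worse than the optimum 19.

19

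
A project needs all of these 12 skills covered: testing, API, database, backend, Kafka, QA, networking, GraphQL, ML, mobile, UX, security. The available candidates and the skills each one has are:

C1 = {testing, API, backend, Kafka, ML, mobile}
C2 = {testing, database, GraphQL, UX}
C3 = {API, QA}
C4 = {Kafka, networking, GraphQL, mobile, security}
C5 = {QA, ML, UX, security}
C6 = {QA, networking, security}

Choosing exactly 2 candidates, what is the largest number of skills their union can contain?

Choosing C1, C2 covers {testing, API, database, backend, Kafka, GraphQL, ML, mobile, UX} — 9 skills.
No choice of 2 candidates does better; here QA, networking, security are left uncovered.

9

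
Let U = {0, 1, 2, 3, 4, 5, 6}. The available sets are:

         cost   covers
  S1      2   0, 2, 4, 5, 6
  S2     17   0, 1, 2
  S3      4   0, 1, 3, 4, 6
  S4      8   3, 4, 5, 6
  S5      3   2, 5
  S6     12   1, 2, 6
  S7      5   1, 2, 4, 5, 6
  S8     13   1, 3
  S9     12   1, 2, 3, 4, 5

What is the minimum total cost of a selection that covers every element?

S1, S3 cover every element at cost 2 + 4 = 6.
Any cover uses at least 2 sets; among all covering selections none totals below 6.

6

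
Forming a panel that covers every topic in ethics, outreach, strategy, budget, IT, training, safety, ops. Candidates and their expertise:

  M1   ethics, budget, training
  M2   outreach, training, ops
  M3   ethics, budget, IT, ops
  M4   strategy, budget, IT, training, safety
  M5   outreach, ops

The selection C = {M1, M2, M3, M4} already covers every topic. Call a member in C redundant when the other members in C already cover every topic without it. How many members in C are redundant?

2

Drop M1: the rest still cover every topic — redundant.
Drop M2: outreach uncovered — not redundant.
Drop M3: the rest still cover every topic — redundant.
Drop M4: strategy, safety uncovered — not redundant.
2 redundant: M1, M3.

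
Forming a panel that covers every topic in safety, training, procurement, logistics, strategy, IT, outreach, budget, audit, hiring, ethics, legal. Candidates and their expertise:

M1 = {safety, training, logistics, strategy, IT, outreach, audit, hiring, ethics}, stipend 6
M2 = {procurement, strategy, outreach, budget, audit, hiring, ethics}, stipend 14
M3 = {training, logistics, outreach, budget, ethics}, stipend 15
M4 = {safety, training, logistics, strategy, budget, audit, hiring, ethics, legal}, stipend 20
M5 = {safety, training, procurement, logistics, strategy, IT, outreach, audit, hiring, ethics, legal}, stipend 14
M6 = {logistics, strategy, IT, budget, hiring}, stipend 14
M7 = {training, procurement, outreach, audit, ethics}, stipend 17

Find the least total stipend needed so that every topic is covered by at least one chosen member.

M2, M5 cover every topic at stipend 14 + 14 = 28.
Any cover uses at least 2 members; among all covering selections none totals below 28.
Greedy by coverage-per-stipend would pick M1, M2, M5 for 34 — worse than the optimum 28.

28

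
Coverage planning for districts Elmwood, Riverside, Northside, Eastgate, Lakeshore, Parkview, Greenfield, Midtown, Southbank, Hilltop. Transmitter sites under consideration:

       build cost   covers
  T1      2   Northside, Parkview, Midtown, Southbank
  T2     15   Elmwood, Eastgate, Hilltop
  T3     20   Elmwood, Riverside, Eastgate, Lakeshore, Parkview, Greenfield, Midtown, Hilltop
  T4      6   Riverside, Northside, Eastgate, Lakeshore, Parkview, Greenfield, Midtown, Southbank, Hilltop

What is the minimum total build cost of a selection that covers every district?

T2, T4 cover every district at build cost 15 + 6 = 21.
Any cover uses at least 2 transmitter sites; among all covering selections none totals below 21.

21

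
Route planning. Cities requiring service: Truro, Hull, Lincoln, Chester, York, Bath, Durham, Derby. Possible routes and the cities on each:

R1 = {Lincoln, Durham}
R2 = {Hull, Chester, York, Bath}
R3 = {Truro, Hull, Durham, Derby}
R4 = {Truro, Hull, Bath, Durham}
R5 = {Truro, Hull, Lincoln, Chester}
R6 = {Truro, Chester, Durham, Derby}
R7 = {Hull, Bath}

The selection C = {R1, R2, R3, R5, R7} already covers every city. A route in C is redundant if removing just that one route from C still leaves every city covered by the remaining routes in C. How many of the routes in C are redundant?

3

Drop R1: the rest still cover every city — redundant.
Drop R2: York uncovered — not redundant.
Drop R3: Derby uncovered — not redundant.
Drop R5: the rest still cover every city — redundant.
Drop R7: the rest still cover every city — redundant.
3 redundant: R1, R5, R7.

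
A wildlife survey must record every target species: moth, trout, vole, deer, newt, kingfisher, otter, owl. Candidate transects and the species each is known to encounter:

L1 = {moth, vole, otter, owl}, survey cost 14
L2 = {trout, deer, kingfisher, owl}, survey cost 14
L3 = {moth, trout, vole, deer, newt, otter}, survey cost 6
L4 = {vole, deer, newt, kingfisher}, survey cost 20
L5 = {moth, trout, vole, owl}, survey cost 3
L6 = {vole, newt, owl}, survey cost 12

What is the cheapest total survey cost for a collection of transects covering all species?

20

L2, L3 cover every species at survey cost 14 + 6 = 20.
Any cover uses at least 2 transects; among all covering selections none totals below 20.
Greedy by coverage-per-survey cost would pick L5, L3, L2 for 23 — worse than the optimum 20.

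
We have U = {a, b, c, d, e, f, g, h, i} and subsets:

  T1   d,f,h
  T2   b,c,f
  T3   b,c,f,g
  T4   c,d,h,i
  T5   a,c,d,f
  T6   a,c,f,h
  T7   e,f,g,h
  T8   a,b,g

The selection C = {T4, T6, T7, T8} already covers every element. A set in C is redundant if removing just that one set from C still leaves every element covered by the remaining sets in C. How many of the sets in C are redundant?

Drop T4: d, i uncovered — not redundant.
Drop T6: the rest still cover every element — redundant.
Drop T7: e uncovered — not redundant.
Drop T8: b uncovered — not redundant.
1 redundant: T6.

1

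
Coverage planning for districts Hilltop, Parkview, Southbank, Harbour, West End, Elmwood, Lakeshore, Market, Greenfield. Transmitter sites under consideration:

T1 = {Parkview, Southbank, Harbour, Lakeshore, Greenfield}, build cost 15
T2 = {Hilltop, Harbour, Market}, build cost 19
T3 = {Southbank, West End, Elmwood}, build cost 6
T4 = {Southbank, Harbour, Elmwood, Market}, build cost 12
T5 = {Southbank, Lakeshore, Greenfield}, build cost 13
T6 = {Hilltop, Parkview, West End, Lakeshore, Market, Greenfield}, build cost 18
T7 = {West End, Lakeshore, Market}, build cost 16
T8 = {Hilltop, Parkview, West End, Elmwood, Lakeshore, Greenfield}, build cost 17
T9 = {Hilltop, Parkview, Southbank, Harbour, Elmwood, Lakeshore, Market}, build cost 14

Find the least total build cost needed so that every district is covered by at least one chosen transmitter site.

29

T4, T8 cover every district at build cost 12 + 17 = 29.
Any cover uses at least 2 transmitter sites; among all covering selections none totals below 29.
Greedy by coverage-per-build cost would pick T3, T9, T5 for 33 — worse than the optimum 29.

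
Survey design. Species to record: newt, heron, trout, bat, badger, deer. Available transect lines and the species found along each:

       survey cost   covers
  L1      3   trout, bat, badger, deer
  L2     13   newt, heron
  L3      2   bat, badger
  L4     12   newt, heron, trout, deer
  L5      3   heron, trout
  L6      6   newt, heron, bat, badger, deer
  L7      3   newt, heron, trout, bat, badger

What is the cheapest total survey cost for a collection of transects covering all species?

6

L1, L7 cover every species at survey cost 3 + 3 = 6.
Any cover uses at least 2 transects; among all covering selections none totals below 6.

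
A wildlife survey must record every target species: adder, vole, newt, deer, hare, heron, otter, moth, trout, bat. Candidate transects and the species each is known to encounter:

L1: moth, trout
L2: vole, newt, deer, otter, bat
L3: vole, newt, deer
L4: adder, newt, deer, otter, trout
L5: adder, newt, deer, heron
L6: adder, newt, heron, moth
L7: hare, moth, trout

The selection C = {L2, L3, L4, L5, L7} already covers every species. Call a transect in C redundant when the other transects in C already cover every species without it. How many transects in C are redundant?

2

Drop L2: bat uncovered — not redundant.
Drop L3: the rest still cover every species — redundant.
Drop L4: the rest still cover every species — redundant.
Drop L5: heron uncovered — not redundant.
Drop L7: hare, moth uncovered — not redundant.
2 redundant: L3, L4.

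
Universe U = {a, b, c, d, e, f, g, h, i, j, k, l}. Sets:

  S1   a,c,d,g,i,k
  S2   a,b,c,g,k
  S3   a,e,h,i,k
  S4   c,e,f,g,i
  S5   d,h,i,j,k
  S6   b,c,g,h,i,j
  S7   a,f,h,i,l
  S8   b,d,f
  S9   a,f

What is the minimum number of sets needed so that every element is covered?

4

S1, S3, S6, S7 together cover {a, b, c, d, e, f, g, h, i, j, k, l} — every element.
No 3 of the 9 sets cover everything (all 84 triples fall short), so 4 is minimum.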